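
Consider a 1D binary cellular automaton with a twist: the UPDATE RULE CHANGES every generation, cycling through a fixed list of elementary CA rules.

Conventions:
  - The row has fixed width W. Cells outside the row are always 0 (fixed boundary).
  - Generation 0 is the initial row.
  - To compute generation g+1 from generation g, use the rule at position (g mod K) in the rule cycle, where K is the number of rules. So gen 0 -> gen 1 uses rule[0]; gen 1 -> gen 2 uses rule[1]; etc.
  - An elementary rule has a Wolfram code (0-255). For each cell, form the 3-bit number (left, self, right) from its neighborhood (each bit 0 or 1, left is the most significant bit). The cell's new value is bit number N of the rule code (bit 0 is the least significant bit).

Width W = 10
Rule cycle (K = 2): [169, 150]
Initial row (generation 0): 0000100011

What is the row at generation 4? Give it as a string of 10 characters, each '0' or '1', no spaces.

Answer: 0110000001

Derivation:
Gen 0: 0000100011
Gen 1 (rule 169): 1110001010
Gen 2 (rule 150): 0101011011
Gen 3 (rule 169): 0010110110
Gen 4 (rule 150): 0110000001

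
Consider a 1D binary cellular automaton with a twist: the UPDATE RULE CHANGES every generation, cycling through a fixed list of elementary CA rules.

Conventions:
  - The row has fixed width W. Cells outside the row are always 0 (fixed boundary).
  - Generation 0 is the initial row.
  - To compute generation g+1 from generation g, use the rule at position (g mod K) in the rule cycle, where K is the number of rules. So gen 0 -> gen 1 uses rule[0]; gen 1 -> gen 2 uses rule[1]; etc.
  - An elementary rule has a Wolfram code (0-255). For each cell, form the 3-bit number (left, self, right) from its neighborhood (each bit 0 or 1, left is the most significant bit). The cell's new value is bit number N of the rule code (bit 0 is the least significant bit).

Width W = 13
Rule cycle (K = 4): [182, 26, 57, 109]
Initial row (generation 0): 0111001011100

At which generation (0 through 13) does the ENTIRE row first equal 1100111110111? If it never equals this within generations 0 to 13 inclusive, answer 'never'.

Answer: never

Derivation:
Gen 0: 0111001011100
Gen 1 (rule 182): 1010111101010
Gen 2 (rule 26): 0000100000001
Gen 3 (rule 57): 1110011111100
Gen 4 (rule 109): 1010010000101
Gen 5 (rule 182): 1111111001111
Gen 6 (rule 26): 1000000111000
Gen 7 (rule 57): 0111110100111
Gen 8 (rule 109): 0100011100101
Gen 9 (rule 182): 1110101011111
Gen 10 (rule 26): 1000000010000
Gen 11 (rule 57): 0111111001111
Gen 12 (rule 109): 0100001001001
Gen 13 (rule 182): 1110011111111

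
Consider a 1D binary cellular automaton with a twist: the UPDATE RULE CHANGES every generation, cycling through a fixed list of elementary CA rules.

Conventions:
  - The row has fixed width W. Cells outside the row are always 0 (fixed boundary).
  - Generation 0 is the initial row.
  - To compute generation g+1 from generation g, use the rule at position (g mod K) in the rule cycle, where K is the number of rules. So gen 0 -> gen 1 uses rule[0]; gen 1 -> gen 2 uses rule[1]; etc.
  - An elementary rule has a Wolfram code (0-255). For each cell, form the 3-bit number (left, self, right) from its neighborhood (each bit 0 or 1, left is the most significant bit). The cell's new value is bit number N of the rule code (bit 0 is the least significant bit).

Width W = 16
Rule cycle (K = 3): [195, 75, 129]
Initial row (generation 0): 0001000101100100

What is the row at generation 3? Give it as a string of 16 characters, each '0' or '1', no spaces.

Gen 0: 0001000101100100
Gen 1 (rule 195): 1110011000101001
Gen 2 (rule 75): 1010111011000010
Gen 3 (rule 129): 0000010000011000

Answer: 0000010000011000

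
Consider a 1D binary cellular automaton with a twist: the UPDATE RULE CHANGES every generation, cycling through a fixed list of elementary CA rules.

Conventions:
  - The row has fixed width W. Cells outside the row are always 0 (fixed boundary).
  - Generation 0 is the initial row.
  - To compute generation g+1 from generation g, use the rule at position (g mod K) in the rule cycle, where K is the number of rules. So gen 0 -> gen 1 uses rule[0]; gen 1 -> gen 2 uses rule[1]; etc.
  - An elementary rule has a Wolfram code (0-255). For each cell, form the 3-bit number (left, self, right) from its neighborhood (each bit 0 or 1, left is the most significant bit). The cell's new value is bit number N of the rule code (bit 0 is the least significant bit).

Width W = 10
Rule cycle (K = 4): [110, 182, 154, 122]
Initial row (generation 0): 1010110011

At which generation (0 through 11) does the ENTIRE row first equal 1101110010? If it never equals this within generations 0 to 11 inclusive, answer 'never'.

Gen 0: 1010110011
Gen 1 (rule 110): 1111110111
Gen 2 (rule 182): 0111101010
Gen 3 (rule 154): 1111000001
Gen 4 (rule 122): 1001100010
Gen 5 (rule 110): 1011100110
Gen 6 (rule 182): 1101011001
Gen 7 (rule 154): 1000010110
Gen 8 (rule 122): 0100101111
Gen 9 (rule 110): 1101111001
Gen 10 (rule 182): 0010110111
Gen 11 (rule 154): 0100100110

Answer: never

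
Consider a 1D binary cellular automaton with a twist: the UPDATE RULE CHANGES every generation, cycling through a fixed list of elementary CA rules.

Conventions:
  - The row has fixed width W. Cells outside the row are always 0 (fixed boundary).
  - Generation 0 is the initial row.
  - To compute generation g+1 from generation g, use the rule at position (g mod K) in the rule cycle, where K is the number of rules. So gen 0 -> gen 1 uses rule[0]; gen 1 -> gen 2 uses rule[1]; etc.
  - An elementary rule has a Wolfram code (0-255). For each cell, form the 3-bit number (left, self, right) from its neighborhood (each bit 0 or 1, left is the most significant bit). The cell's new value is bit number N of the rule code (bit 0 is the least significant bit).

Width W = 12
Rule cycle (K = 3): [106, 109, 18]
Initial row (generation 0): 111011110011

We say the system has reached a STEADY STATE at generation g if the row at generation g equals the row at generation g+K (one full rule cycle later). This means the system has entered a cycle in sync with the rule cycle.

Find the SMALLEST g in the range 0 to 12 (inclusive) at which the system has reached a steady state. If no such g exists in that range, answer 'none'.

Gen 0: 111011110011
Gen 1 (rule 106): 101110010111
Gen 2 (rule 109): 111010011101
Gen 3 (rule 18): 000001100000
Gen 4 (rule 106): 000011100000
Gen 5 (rule 109): 111010101111
Gen 6 (rule 18): 000000000000
Gen 7 (rule 106): 000000000000
Gen 8 (rule 109): 111111111111
Gen 9 (rule 18): 000000000000
Gen 10 (rule 106): 000000000000
Gen 11 (rule 109): 111111111111
Gen 12 (rule 18): 000000000000
Gen 13 (rule 106): 000000000000
Gen 14 (rule 109): 111111111111
Gen 15 (rule 18): 000000000000

Answer: 6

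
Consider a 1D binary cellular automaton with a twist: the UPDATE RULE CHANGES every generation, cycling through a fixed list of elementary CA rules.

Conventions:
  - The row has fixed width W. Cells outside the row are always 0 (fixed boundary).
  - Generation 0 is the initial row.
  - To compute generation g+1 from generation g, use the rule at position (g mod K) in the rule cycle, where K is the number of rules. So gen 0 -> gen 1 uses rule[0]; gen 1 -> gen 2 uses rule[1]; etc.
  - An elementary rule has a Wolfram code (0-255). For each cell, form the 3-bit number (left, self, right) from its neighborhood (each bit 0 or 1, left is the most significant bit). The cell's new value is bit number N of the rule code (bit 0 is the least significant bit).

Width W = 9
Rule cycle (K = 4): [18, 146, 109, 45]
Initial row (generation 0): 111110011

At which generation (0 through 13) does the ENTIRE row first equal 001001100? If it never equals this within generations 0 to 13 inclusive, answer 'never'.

Answer: never

Derivation:
Gen 0: 111110011
Gen 1 (rule 18): 000001100
Gen 2 (rule 146): 000010010
Gen 3 (rule 109): 111010010
Gen 4 (rule 45): 100110010
Gen 5 (rule 18): 011001101
Gen 6 (rule 146): 100110000
Gen 7 (rule 109): 100110111
Gen 8 (rule 45): 100101100
Gen 9 (rule 18): 011000010
Gen 10 (rule 146): 100100101
Gen 11 (rule 109): 100100111
Gen 12 (rule 45): 100100100
Gen 13 (rule 18): 011011010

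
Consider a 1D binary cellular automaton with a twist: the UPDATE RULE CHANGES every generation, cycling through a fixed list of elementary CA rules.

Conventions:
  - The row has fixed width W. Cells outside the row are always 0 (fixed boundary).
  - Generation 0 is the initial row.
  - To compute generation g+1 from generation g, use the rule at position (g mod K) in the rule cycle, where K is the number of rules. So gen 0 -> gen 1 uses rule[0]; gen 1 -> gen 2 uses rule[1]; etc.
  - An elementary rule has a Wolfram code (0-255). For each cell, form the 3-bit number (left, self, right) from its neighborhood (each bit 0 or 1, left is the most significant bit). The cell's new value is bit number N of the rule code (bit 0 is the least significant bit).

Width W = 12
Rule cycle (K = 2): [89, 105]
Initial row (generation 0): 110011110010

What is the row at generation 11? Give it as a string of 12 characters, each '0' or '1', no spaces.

Answer: 100010101001

Derivation:
Gen 0: 110011110010
Gen 1 (rule 89): 111010011001
Gen 2 (rule 105): 101100011000
Gen 3 (rule 89): 001111011111
Gen 4 (rule 105): 101001110001
Gen 5 (rule 89): 000101011100
Gen 6 (rule 105): 110010110101
Gen 7 (rule 89): 111000110000
Gen 8 (rule 105): 101010110111
Gen 9 (rule 89): 000000110101
Gen 10 (rule 105): 111110111010
Gen 11 (rule 89): 100010101001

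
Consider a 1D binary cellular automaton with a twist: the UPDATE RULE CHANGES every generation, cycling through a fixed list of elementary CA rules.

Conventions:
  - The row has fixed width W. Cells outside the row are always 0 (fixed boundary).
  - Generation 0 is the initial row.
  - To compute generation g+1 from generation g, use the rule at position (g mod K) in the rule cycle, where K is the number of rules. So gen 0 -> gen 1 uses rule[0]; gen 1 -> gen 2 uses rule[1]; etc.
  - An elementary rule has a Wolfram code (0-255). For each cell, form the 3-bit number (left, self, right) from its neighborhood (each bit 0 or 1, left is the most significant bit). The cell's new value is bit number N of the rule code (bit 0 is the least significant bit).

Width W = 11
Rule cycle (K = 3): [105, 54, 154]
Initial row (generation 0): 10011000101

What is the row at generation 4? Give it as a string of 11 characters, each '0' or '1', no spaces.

Gen 0: 10011000101
Gen 1 (rule 105): 00011010010
Gen 2 (rule 54): 00100111111
Gen 3 (rule 154): 01011111110
Gen 4 (rule 105): 00110000010

Answer: 00110000010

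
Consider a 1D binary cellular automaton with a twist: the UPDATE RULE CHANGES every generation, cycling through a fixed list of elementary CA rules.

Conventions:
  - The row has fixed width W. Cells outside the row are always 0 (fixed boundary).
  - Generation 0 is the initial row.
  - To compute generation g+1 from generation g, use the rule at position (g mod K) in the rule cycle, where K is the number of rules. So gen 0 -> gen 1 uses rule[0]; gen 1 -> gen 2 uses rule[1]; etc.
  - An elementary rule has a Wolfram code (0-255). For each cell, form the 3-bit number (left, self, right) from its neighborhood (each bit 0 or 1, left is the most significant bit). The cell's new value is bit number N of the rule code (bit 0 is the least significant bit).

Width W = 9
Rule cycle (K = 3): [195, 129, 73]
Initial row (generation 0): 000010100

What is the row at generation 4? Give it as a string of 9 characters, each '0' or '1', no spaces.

Gen 0: 000010100
Gen 1 (rule 195): 111100001
Gen 2 (rule 129): 011001100
Gen 3 (rule 73): 011001101
Gen 4 (rule 195): 101010100

Answer: 101010100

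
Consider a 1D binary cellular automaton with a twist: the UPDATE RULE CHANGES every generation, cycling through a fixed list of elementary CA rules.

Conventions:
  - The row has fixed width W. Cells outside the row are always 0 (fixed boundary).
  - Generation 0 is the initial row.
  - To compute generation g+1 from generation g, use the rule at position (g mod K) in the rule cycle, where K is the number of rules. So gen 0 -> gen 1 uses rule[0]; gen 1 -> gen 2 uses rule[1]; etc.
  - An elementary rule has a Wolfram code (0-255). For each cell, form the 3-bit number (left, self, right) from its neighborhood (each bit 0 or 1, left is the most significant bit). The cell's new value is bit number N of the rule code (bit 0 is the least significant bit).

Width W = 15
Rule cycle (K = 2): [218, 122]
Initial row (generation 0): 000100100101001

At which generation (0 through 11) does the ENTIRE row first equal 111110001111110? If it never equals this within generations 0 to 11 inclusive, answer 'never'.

Gen 0: 000100100101001
Gen 1 (rule 218): 001011011000110
Gen 2 (rule 122): 010111111101111
Gen 3 (rule 218): 100111111101111
Gen 4 (rule 122): 011100000111001
Gen 5 (rule 218): 111110001111110
Gen 6 (rule 122): 100011011000011
Gen 7 (rule 218): 010111011100111
Gen 8 (rule 122): 101101110111101
Gen 9 (rule 218): 001101110111100
Gen 10 (rule 122): 011111011100110
Gen 11 (rule 218): 111111011111111

Answer: 5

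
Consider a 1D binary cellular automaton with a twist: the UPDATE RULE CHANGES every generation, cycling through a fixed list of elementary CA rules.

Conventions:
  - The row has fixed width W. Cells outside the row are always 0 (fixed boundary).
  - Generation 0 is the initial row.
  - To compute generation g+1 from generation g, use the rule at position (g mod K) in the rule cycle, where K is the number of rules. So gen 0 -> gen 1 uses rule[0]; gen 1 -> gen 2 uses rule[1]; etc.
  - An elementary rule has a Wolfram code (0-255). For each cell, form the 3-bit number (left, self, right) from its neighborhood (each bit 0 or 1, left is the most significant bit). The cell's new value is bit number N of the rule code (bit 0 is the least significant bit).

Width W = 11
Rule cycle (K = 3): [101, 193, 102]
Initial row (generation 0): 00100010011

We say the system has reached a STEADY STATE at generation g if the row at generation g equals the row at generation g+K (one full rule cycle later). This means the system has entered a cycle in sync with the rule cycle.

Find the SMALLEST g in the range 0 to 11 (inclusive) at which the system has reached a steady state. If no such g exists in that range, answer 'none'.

Gen 0: 00100010011
Gen 1 (rule 101): 10101010001
Gen 2 (rule 193): 00000000100
Gen 3 (rule 102): 00000001100
Gen 4 (rule 101): 11111100101
Gen 5 (rule 193): 01111100000
Gen 6 (rule 102): 10000100000
Gen 7 (rule 101): 10110101111
Gen 8 (rule 193): 00010000111
Gen 9 (rule 102): 00110001001
Gen 10 (rule 101): 10010101001
Gen 11 (rule 193): 00000000000
Gen 12 (rule 102): 00000000000
Gen 13 (rule 101): 11111111111
Gen 14 (rule 193): 01111111111

Answer: none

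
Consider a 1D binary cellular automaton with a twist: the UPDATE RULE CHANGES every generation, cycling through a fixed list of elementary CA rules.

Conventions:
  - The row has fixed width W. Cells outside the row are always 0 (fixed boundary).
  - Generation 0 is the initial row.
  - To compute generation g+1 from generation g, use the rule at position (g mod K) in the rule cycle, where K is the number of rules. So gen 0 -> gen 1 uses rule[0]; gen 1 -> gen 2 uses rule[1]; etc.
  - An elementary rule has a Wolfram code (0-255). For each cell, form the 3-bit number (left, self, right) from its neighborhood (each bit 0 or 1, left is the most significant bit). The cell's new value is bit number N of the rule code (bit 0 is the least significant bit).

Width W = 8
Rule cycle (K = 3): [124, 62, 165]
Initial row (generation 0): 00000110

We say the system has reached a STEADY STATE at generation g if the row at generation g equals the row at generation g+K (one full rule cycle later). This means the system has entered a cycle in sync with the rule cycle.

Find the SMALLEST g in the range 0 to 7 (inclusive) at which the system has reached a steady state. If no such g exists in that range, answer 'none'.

Answer: none

Derivation:
Gen 0: 00000110
Gen 1 (rule 124): 00000111
Gen 2 (rule 62): 00001100
Gen 3 (rule 165): 11100001
Gen 4 (rule 124): 10110001
Gen 5 (rule 62): 11101011
Gen 6 (rule 165): 01011100
Gen 7 (rule 124): 01110110
Gen 8 (rule 62): 11001101
Gen 9 (rule 165): 00000011
Gen 10 (rule 124): 00000011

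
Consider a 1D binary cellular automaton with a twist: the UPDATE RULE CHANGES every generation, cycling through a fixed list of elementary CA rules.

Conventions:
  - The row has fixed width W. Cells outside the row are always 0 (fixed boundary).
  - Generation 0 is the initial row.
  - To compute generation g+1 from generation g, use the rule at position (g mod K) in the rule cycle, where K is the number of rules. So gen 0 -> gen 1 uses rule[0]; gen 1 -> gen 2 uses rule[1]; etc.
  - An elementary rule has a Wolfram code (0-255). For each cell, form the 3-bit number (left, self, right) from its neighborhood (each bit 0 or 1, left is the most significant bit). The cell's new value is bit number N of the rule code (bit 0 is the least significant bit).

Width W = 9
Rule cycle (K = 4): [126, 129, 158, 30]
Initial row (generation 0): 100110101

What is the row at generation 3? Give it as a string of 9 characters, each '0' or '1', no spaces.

Answer: 111111101

Derivation:
Gen 0: 100110101
Gen 1 (rule 126): 111111111
Gen 2 (rule 129): 011111110
Gen 3 (rule 158): 111111101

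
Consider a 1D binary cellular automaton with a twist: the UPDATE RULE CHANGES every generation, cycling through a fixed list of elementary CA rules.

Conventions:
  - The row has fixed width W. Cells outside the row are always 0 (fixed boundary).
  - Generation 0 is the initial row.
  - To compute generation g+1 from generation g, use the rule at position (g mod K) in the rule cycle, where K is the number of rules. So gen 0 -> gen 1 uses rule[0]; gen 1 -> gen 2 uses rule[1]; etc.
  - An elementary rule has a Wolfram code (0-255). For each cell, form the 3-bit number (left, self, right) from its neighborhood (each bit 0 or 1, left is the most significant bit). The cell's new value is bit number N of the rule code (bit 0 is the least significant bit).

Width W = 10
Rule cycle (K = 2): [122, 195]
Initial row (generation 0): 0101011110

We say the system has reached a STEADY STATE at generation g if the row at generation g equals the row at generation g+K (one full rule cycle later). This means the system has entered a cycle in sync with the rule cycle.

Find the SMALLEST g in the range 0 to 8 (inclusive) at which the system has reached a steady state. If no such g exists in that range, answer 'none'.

Gen 0: 0101011110
Gen 1 (rule 122): 1010110011
Gen 2 (rule 195): 0000010101
Gen 3 (rule 122): 0000101010
Gen 4 (rule 195): 1111000000
Gen 5 (rule 122): 1001100000
Gen 6 (rule 195): 0010101111
Gen 7 (rule 122): 0101011001
Gen 8 (rule 195): 1000001010
Gen 9 (rule 122): 0100010101
Gen 10 (rule 195): 1001100000

Answer: none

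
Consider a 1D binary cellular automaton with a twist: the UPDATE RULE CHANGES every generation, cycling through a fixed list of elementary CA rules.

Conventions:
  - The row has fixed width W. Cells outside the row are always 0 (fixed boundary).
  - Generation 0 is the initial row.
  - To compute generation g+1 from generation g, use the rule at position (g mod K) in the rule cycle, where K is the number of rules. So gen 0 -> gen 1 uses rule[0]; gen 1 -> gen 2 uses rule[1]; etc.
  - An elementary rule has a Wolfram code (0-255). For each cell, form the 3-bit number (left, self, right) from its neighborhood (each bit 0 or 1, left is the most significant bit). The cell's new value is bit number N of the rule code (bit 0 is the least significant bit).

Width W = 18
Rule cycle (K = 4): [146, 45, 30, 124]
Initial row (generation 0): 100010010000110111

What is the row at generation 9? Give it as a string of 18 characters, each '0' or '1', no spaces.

Answer: 010000001101011001

Derivation:
Gen 0: 100010010000110111
Gen 1 (rule 146): 010101101001000010
Gen 2 (rule 45): 011111011001011010
Gen 3 (rule 30): 110000010111010011
Gen 4 (rule 124): 111000011101111011
Gen 5 (rule 146): 010100101000110000
Gen 6 (rule 45): 011100111010100111
Gen 7 (rule 30): 110011100010111100
Gen 8 (rule 124): 111010110011100110
Gen 9 (rule 146): 010000001101011001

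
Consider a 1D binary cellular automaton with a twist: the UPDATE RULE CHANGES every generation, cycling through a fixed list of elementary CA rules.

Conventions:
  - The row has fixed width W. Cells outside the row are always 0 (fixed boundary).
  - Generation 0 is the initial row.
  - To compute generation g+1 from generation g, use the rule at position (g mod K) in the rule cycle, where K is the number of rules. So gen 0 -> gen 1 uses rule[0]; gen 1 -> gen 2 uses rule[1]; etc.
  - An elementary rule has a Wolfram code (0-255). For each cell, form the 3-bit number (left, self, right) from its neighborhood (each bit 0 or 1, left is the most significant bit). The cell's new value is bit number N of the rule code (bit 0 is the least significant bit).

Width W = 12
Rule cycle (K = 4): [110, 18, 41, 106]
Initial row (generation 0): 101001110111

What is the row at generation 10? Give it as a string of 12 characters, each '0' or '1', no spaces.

Answer: 100011000001

Derivation:
Gen 0: 101001110111
Gen 1 (rule 110): 111011011101
Gen 2 (rule 18): 000000000000
Gen 3 (rule 41): 111111111111
Gen 4 (rule 106): 100000000001
Gen 5 (rule 110): 100000000011
Gen 6 (rule 18): 010000000100
Gen 7 (rule 41): 000111110001
Gen 8 (rule 106): 001100010010
Gen 9 (rule 110): 011100110110
Gen 10 (rule 18): 100011000001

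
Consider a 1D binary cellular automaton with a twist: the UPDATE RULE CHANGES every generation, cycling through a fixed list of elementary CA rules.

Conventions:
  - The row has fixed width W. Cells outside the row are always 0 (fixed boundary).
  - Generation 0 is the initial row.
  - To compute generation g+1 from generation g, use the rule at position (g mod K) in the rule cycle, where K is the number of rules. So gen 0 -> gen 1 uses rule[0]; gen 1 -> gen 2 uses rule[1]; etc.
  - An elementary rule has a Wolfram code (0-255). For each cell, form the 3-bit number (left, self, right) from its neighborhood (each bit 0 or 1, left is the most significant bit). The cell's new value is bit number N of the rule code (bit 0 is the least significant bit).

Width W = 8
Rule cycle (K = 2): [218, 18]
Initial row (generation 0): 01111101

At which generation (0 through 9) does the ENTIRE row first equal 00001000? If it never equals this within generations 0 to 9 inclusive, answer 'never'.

Gen 0: 01111101
Gen 1 (rule 218): 11111100
Gen 2 (rule 18): 00000010
Gen 3 (rule 218): 00000101
Gen 4 (rule 18): 00001000
Gen 5 (rule 218): 00010100
Gen 6 (rule 18): 00100010
Gen 7 (rule 218): 01010101
Gen 8 (rule 18): 10000000
Gen 9 (rule 218): 01000000

Answer: 4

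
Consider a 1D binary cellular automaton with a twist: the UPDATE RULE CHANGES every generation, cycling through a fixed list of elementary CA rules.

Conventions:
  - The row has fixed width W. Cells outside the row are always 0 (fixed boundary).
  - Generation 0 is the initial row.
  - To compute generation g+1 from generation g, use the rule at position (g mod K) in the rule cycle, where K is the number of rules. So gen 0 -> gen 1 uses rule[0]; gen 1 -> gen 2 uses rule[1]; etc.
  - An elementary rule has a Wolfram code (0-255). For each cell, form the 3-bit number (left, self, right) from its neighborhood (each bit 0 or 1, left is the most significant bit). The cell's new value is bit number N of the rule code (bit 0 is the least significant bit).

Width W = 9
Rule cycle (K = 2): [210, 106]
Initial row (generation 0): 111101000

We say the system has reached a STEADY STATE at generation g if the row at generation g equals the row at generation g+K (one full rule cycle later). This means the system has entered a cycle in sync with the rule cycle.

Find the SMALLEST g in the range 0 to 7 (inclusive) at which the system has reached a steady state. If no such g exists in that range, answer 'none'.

Answer: none

Derivation:
Gen 0: 111101000
Gen 1 (rule 210): 011100100
Gen 2 (rule 106): 110101000
Gen 3 (rule 210): 010000100
Gen 4 (rule 106): 100001000
Gen 5 (rule 210): 010010100
Gen 6 (rule 106): 100101000
Gen 7 (rule 210): 011000100
Gen 8 (rule 106): 111001000
Gen 9 (rule 210): 011110100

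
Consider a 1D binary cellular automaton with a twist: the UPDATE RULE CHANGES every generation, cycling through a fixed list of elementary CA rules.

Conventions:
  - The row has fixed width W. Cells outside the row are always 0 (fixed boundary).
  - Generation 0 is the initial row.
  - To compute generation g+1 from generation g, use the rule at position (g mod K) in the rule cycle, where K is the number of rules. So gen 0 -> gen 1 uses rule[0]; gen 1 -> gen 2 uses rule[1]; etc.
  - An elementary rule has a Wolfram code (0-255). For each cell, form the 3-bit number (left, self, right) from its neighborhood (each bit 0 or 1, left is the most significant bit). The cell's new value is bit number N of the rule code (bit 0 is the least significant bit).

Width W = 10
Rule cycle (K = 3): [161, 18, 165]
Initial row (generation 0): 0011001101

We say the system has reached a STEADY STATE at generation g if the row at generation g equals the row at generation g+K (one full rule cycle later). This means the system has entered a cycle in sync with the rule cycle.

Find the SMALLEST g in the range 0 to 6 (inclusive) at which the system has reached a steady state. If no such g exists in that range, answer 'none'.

Answer: 5

Derivation:
Gen 0: 0011001101
Gen 1 (rule 161): 1000000010
Gen 2 (rule 18): 0100000101
Gen 3 (rule 165): 0101110111
Gen 4 (rule 161): 0010101010
Gen 5 (rule 18): 0100000001
Gen 6 (rule 165): 0101111101
Gen 7 (rule 161): 0010111010
Gen 8 (rule 18): 0100000001
Gen 9 (rule 165): 0101111101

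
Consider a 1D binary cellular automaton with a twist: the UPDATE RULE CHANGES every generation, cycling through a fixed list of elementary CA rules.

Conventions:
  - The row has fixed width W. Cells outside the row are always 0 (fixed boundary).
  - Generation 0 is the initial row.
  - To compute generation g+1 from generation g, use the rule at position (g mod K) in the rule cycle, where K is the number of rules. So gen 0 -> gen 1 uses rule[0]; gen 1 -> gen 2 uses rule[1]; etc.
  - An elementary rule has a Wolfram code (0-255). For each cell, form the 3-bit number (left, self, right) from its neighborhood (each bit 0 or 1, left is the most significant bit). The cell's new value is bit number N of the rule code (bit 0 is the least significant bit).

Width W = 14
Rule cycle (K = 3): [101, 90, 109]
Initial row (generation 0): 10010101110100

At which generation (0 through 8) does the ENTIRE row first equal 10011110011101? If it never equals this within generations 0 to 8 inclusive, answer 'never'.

Answer: 1

Derivation:
Gen 0: 10010101110100
Gen 1 (rule 101): 10011110011101
Gen 2 (rule 90): 01110011110100
Gen 3 (rule 109): 01010010011101
Gen 4 (rule 101): 01110010000111
Gen 5 (rule 90): 11011101001101
Gen 6 (rule 109): 11110111001111
Gen 7 (rule 101): 00011001000001
Gen 8 (rule 90): 00111110100010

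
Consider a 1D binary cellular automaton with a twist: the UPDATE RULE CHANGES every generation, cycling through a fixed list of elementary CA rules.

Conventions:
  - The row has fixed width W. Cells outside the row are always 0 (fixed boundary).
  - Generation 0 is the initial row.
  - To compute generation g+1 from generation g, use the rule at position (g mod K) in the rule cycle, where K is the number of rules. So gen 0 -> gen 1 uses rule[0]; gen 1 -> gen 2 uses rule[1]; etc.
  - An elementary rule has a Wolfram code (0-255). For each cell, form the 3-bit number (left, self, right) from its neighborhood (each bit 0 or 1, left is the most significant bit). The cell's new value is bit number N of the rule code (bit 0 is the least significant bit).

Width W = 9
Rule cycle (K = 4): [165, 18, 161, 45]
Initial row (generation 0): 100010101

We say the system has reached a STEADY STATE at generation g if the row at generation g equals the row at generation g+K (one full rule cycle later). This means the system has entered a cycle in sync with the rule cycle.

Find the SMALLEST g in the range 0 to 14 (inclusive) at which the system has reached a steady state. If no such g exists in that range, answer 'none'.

Gen 0: 100010101
Gen 1 (rule 165): 101011111
Gen 2 (rule 18): 000000000
Gen 3 (rule 161): 111111111
Gen 4 (rule 45): 100000000
Gen 5 (rule 165): 101111111
Gen 6 (rule 18): 000000000
Gen 7 (rule 161): 111111111
Gen 8 (rule 45): 100000000
Gen 9 (rule 165): 101111111
Gen 10 (rule 18): 000000000
Gen 11 (rule 161): 111111111
Gen 12 (rule 45): 100000000
Gen 13 (rule 165): 101111111
Gen 14 (rule 18): 000000000
Gen 15 (rule 161): 111111111
Gen 16 (rule 45): 100000000
Gen 17 (rule 165): 101111111
Gen 18 (rule 18): 000000000

Answer: 2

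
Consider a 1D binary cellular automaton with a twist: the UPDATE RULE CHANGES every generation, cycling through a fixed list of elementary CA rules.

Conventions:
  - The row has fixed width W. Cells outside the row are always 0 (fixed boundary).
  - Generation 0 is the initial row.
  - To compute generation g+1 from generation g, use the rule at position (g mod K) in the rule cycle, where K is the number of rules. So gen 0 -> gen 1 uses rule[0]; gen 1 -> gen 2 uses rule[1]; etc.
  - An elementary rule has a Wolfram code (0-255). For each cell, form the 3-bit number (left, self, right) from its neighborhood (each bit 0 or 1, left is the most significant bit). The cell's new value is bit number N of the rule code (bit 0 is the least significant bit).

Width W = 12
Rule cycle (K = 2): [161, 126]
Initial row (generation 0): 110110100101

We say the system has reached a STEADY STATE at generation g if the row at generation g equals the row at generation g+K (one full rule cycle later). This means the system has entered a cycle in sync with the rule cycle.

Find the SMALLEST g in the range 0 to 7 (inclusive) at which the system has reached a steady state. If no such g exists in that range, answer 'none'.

Answer: none

Derivation:
Gen 0: 110110100101
Gen 1 (rule 161): 001001000010
Gen 2 (rule 126): 011111100111
Gen 3 (rule 161): 001111000010
Gen 4 (rule 126): 011001100111
Gen 5 (rule 161): 000000000010
Gen 6 (rule 126): 000000000111
Gen 7 (rule 161): 111111110010
Gen 8 (rule 126): 100000011111
Gen 9 (rule 161): 001111001110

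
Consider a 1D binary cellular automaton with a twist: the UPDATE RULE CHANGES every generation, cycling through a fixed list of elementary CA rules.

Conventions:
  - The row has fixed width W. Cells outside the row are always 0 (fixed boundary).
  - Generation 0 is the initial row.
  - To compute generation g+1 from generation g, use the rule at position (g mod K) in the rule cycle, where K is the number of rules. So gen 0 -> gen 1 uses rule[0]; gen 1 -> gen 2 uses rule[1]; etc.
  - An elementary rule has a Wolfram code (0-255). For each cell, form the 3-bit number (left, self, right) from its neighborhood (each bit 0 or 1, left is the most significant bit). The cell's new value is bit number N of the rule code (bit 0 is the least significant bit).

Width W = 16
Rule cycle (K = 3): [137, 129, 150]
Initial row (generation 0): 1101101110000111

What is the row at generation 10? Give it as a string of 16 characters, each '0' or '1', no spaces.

Gen 0: 1101101110000111
Gen 1 (rule 137): 1001001100110110
Gen 2 (rule 129): 0000000000000000
Gen 3 (rule 150): 0000000000000000
Gen 4 (rule 137): 1111111111111111
Gen 5 (rule 129): 0111111111111110
Gen 6 (rule 150): 1011111111111101
Gen 7 (rule 137): 0011111111111000
Gen 8 (rule 129): 1001111111110011
Gen 9 (rule 150): 1110111111101100
Gen 10 (rule 137): 1100111111001001

Answer: 1100111111001001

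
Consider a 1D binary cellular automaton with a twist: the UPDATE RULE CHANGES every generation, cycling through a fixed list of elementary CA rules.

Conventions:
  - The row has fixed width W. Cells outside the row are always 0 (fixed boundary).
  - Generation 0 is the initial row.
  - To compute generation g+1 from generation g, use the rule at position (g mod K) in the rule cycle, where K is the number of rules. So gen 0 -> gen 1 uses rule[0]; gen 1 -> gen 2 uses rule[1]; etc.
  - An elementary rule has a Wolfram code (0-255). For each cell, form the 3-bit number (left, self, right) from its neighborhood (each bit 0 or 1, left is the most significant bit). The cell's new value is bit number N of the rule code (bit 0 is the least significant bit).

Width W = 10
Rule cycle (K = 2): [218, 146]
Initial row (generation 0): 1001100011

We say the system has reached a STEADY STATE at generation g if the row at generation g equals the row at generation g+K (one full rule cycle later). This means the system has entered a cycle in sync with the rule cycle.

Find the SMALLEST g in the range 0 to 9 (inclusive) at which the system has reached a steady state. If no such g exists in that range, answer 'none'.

Gen 0: 1001100011
Gen 1 (rule 218): 0111110111
Gen 2 (rule 146): 1011100010
Gen 3 (rule 218): 0011110101
Gen 4 (rule 146): 0101100000
Gen 5 (rule 218): 1001110000
Gen 6 (rule 146): 0110101000
Gen 7 (rule 218): 1110000100
Gen 8 (rule 146): 0101001010
Gen 9 (rule 218): 1000110001
Gen 10 (rule 146): 0101001010
Gen 11 (rule 218): 1000110001

Answer: 8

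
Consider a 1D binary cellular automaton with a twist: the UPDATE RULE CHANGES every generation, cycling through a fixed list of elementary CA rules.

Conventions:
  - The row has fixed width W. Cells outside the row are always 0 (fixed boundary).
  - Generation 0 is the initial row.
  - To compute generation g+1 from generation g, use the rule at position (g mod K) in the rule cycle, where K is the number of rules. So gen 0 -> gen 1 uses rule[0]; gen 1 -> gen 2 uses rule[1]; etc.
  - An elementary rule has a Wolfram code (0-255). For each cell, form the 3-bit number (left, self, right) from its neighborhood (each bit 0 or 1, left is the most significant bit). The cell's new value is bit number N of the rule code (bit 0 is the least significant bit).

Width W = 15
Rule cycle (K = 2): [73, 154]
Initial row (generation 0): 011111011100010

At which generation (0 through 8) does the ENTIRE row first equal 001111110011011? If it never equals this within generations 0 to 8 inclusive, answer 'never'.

Gen 0: 011111011100010
Gen 1 (rule 73): 010001010101000
Gen 2 (rule 154): 101010000000100
Gen 3 (rule 73): 000000111110001
Gen 4 (rule 154): 000001111101010
Gen 5 (rule 73): 111101000100000
Gen 6 (rule 154): 111000101010000
Gen 7 (rule 73): 101010000000111
Gen 8 (rule 154): 000001000001110

Answer: never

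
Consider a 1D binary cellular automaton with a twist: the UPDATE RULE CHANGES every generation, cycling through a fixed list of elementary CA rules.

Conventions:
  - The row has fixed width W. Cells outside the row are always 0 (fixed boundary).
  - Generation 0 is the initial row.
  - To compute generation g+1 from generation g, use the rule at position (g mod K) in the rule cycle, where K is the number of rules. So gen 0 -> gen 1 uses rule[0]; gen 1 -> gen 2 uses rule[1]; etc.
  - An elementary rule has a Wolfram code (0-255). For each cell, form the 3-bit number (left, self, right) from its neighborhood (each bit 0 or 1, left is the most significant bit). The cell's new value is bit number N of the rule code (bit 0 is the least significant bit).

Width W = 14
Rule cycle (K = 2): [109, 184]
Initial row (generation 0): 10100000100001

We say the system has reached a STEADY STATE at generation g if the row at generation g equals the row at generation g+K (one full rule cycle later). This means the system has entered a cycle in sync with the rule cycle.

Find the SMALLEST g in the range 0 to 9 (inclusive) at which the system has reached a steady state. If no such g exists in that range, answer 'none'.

Answer: none

Derivation:
Gen 0: 10100000100001
Gen 1 (rule 109): 11101110101101
Gen 2 (rule 184): 11011101011010
Gen 3 (rule 109): 11110111111110
Gen 4 (rule 184): 11101111111101
Gen 5 (rule 109): 10111000000111
Gen 6 (rule 184): 01110100000110
Gen 7 (rule 109): 01011101110110
Gen 8 (rule 184): 00111011101101
Gen 9 (rule 109): 10101110111111
Gen 10 (rule 184): 01011101111110
Gen 11 (rule 109): 01110111000010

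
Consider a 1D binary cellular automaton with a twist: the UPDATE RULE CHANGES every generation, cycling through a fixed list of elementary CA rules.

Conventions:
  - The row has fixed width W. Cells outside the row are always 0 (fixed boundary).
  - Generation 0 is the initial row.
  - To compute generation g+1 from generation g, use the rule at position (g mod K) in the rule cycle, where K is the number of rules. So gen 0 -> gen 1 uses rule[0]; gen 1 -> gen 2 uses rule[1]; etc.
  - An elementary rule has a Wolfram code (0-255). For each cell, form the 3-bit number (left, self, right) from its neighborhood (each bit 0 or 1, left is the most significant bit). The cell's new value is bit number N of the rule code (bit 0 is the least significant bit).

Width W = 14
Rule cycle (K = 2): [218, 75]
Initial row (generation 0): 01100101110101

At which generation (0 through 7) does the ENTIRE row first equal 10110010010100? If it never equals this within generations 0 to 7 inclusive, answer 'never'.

Gen 0: 01100101110101
Gen 1 (rule 218): 11111001110000
Gen 2 (rule 75): 10001011010111
Gen 3 (rule 218): 01010011000111
Gen 4 (rule 75): 10000111011101
Gen 5 (rule 218): 01001111011100
Gen 6 (rule 75): 10011001010101
Gen 7 (rule 218): 01111110000000

Answer: never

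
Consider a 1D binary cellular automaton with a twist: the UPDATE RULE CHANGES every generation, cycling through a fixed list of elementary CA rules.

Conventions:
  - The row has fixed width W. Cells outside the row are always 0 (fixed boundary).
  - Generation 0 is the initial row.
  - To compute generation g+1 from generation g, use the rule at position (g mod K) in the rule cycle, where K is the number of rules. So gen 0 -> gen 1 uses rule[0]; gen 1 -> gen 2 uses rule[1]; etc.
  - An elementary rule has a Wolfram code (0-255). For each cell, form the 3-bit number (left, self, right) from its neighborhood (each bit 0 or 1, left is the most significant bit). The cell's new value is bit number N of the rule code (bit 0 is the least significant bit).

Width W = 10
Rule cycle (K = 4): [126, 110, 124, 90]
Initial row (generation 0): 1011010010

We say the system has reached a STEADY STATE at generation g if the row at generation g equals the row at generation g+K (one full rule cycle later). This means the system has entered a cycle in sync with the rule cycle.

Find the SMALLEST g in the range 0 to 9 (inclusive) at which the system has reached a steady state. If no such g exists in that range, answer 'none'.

Answer: 9

Derivation:
Gen 0: 1011010010
Gen 1 (rule 126): 1111111111
Gen 2 (rule 110): 1000000001
Gen 3 (rule 124): 1100000001
Gen 4 (rule 90): 1110000010
Gen 5 (rule 126): 1011000111
Gen 6 (rule 110): 1111001101
Gen 7 (rule 124): 1001101111
Gen 8 (rule 90): 0111101001
Gen 9 (rule 126): 1100111111
Gen 10 (rule 110): 1101100001
Gen 11 (rule 124): 1111110001
Gen 12 (rule 90): 1000011010
Gen 13 (rule 126): 1100111111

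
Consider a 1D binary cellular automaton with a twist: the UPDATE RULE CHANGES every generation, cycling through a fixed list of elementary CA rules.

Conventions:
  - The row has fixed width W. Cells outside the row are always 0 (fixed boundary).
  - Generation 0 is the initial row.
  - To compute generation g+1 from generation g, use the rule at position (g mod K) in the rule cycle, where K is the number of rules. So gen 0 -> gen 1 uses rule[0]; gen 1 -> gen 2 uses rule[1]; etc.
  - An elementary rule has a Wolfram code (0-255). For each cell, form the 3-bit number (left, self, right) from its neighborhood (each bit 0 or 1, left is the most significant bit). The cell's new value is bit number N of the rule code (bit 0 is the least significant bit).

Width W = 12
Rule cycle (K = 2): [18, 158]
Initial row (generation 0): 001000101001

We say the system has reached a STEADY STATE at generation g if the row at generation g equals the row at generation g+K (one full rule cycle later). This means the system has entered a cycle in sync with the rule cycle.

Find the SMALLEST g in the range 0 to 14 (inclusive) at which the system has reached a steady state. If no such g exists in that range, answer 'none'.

Gen 0: 001000101001
Gen 1 (rule 18): 010101000110
Gen 2 (rule 158): 110101101101
Gen 3 (rule 18): 000000000000
Gen 4 (rule 158): 000000000000
Gen 5 (rule 18): 000000000000
Gen 6 (rule 158): 000000000000
Gen 7 (rule 18): 000000000000
Gen 8 (rule 158): 000000000000
Gen 9 (rule 18): 000000000000
Gen 10 (rule 158): 000000000000
Gen 11 (rule 18): 000000000000
Gen 12 (rule 158): 000000000000
Gen 13 (rule 18): 000000000000
Gen 14 (rule 158): 000000000000
Gen 15 (rule 18): 000000000000
Gen 16 (rule 158): 000000000000

Answer: 3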